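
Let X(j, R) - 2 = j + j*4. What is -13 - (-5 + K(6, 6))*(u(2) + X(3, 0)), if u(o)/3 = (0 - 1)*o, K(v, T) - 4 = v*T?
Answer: -398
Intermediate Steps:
X(j, R) = 2 + 5*j (X(j, R) = 2 + (j + j*4) = 2 + (j + 4*j) = 2 + 5*j)
K(v, T) = 4 + T*v (K(v, T) = 4 + v*T = 4 + T*v)
u(o) = -3*o (u(o) = 3*((0 - 1)*o) = 3*(-o) = -3*o)
-13 - (-5 + K(6, 6))*(u(2) + X(3, 0)) = -13 - (-5 + (4 + 6*6))*(-3*2 + (2 + 5*3)) = -13 - (-5 + (4 + 36))*(-6 + (2 + 15)) = -13 - (-5 + 40)*(-6 + 17) = -13 - 35*11 = -13 - 1*385 = -13 - 385 = -398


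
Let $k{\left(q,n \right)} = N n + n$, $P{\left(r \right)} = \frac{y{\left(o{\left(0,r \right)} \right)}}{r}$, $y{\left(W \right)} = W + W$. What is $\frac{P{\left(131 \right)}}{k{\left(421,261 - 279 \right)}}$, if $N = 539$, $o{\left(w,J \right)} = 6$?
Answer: $- \frac{1}{106110} \approx -9.4242 \cdot 10^{-6}$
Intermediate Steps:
$y{\left(W \right)} = 2 W$
$P{\left(r \right)} = \frac{12}{r}$ ($P{\left(r \right)} = \frac{2 \cdot 6}{r} = \frac{12}{r}$)
$k{\left(q,n \right)} = 540 n$ ($k{\left(q,n \right)} = 539 n + n = 540 n$)
$\frac{P{\left(131 \right)}}{k{\left(421,261 - 279 \right)}} = \frac{12 \cdot \frac{1}{131}}{540 \left(261 - 279\right)} = \frac{12}{131 \cdot 540 \left(-18\right)} = \frac{12}{131 \left(-9720\right)} = \frac{12}{131} \left(- \frac{1}{9720}\right) = - \frac{1}{106110}$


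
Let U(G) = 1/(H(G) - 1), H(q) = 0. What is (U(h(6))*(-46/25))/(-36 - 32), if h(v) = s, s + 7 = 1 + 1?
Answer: -23/850 ≈ -0.027059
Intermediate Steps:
s = -5 (s = -7 + (1 + 1) = -7 + 2 = -5)
h(v) = -5
U(G) = -1 (U(G) = 1/(0 - 1) = 1/(-1) = -1)
(U(h(6))*(-46/25))/(-36 - 32) = (-(-46)/25)/(-36 - 32) = -(-46)/25/(-68) = -1*(-46/25)*(-1/68) = (46/25)*(-1/68) = -23/850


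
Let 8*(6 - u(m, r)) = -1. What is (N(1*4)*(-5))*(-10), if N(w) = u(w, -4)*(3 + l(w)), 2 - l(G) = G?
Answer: 1225/4 ≈ 306.25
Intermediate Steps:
l(G) = 2 - G
u(m, r) = 49/8 (u(m, r) = 6 - 1/8*(-1) = 6 + 1/8 = 49/8)
N(w) = 245/8 - 49*w/8 (N(w) = 49*(3 + (2 - w))/8 = 49*(5 - w)/8 = 245/8 - 49*w/8)
(N(1*4)*(-5))*(-10) = ((245/8 - 49*4/8)*(-5))*(-10) = ((245/8 - 49/8*4)*(-5))*(-10) = ((245/8 - 49/2)*(-5))*(-10) = ((49/8)*(-5))*(-10) = -245/8*(-10) = 1225/4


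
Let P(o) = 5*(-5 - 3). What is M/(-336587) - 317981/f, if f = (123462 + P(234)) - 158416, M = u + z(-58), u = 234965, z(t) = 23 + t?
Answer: 98807130427/11778525478 ≈ 8.3887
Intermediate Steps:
P(o) = -40 (P(o) = 5*(-8) = -40)
M = 234930 (M = 234965 + (23 - 58) = 234965 - 35 = 234930)
f = -34994 (f = (123462 - 40) - 158416 = 123422 - 158416 = -34994)
M/(-336587) - 317981/f = 234930/(-336587) - 317981/(-34994) = 234930*(-1/336587) - 317981*(-1/34994) = -234930/336587 + 317981/34994 = 98807130427/11778525478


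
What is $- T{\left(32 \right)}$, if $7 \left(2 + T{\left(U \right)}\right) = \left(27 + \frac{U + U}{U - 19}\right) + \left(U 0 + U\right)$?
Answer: $- \frac{649}{91} \approx -7.1319$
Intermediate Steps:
$T{\left(U \right)} = \frac{13}{7} + \frac{U}{7} + \frac{2 U}{7 \left(-19 + U\right)}$ ($T{\left(U \right)} = -2 + \frac{\left(27 + \frac{U + U}{U - 19}\right) + \left(U 0 + U\right)}{7} = -2 + \frac{\left(27 + \frac{2 U}{-19 + U}\right) + \left(0 + U\right)}{7} = -2 + \frac{\left(27 + \frac{2 U}{-19 + U}\right) + U}{7} = -2 + \frac{27 + U + \frac{2 U}{-19 + U}}{7} = -2 + \left(\frac{27}{7} + \frac{U}{7} + \frac{2 U}{7 \left(-19 + U\right)}\right) = \frac{13}{7} + \frac{U}{7} + \frac{2 U}{7 \left(-19 + U\right)}$)
$- T{\left(32 \right)} = - \frac{-247 + 32^{2} - 128}{7 \left(-19 + 32\right)} = - \frac{-247 + 1024 - 128}{7 \cdot 13} = - \frac{649}{7 \cdot 13} = \left(-1\right) \frac{649}{91} = - \frac{649}{91}$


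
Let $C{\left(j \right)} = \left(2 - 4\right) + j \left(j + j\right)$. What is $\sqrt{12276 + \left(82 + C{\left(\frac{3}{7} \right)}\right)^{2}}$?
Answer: $\frac{2 \sqrt{11245630}}{49} \approx 136.88$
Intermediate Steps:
$C{\left(j \right)} = -2 + 2 j^{2}$ ($C{\left(j \right)} = -2 + j 2 j = -2 + 2 j^{2}$)
$\sqrt{12276 + \left(82 + C{\left(\frac{3}{7} \right)}\right)^{2}} = \sqrt{12276 + \left(82 - \left(2 - 2 \left(\frac{3}{7}\right)^{2}\right)\right)^{2}} = \sqrt{12276 + \left(82 + \left(-2 + 2 \cdot \frac{9}{49}\right)\right)^{2}} = \sqrt{12276 + \left(82 + \left(-2 + \frac{18}{49}\right)\right)^{2}} = \sqrt{12276 + \left(82 - \frac{80}{49}\right)^{2}} = \sqrt{12276 + \left(\frac{3938}{49}\right)^{2}} = \sqrt{12276 + \frac{15507844}{2401}} = \sqrt{\frac{44982520}{2401}} = \frac{2 \sqrt{11245630}}{49}$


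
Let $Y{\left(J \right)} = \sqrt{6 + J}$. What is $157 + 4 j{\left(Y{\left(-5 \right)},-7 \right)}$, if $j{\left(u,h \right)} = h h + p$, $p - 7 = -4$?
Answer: $365$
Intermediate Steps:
$p = 3$ ($p = 7 - 4 = 3$)
$j{\left(u,h \right)} = 3 + h^{2}$ ($j{\left(u,h \right)} = h h + 3 = h^{2} + 3 = 3 + h^{2}$)
$157 + 4 j{\left(Y{\left(-5 \right)},-7 \right)} = 157 + 4 \left(3 + \left(-7\right)^{2}\right) = 157 + 4 \left(3 + 49\right) = 157 + 4 \cdot 52 = 157 + 208 = 365$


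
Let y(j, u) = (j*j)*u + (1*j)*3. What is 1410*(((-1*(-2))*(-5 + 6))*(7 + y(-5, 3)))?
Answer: 188940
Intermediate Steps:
y(j, u) = 3*j + u*j² (y(j, u) = j²*u + j*3 = u*j² + 3*j = 3*j + u*j²)
1410*(((-1*(-2))*(-5 + 6))*(7 + y(-5, 3))) = 1410*(((-1*(-2))*(-5 + 6))*(7 - 5*(3 - 5*3))) = 1410*((2*1)*(7 - 5*(3 - 15))) = 1410*(2*(7 - 5*(-12))) = 1410*(2*(7 + 60)) = 1410*(2*67) = 1410*134 = 188940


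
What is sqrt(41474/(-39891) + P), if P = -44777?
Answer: I*sqrt(71254930994871)/39891 ≈ 211.61*I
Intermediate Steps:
sqrt(41474/(-39891) + P) = sqrt(41474/(-39891) - 44777) = sqrt(41474*(-1/39891) - 44777) = sqrt(-41474/39891 - 44777) = sqrt(-1786240781/39891) = I*sqrt(71254930994871)/39891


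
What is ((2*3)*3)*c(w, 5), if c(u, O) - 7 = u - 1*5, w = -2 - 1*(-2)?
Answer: 36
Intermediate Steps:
w = 0 (w = -2 + 2 = 0)
c(u, O) = 2 + u (c(u, O) = 7 + (u - 1*5) = 7 + (u - 5) = 7 + (-5 + u) = 2 + u)
((2*3)*3)*c(w, 5) = ((2*3)*3)*(2 + 0) = (6*3)*2 = 18*2 = 36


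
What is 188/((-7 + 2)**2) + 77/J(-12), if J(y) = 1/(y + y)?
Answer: -46012/25 ≈ -1840.5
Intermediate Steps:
J(y) = 1/(2*y)
188/((-7 + 2)**2) + 77/J(-12) = 188/((-7 + 2)**2) + 77/(((1/2)/(-12))) = 188/((-5)**2) + 77/(((1/2)*(-1/12))) = 188/25 + 77/(-1/24) = 188*(1/25) + 77*(-24) = 188/25 - 1848 = -46012/25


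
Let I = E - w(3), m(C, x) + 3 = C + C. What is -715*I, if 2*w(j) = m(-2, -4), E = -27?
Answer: 33605/2 ≈ 16803.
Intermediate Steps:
m(C, x) = -3 + 2*C (m(C, x) = -3 + (C + C) = -3 + 2*C)
w(j) = -7/2 (w(j) = (-3 + 2*(-2))/2 = (-3 - 4)/2 = (½)*(-7) = -7/2)
I = -47/2 (I = -27 - 1*(-7/2) = -27 + 7/2 = -47/2 ≈ -23.500)
-715*I = -715*(-47/2) = 33605/2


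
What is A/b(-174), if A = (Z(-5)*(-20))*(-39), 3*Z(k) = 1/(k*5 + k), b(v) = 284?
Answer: -13/426 ≈ -0.030516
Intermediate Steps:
Z(k) = 1/(18*k) (Z(k) = 1/(3*(k*5 + k)) = 1/(3*(5*k + k)) = 1/(3*((6*k))) = (1/(6*k))/3 = 1/(18*k))
A = -26/3 (A = (((1/18)/(-5))*(-20))*(-39) = (((1/18)*(-⅕))*(-20))*(-39) = -1/90*(-20)*(-39) = (2/9)*(-39) = -26/3 ≈ -8.6667)
A/b(-174) = -26/3/284 = -26/3*1/284 = -13/426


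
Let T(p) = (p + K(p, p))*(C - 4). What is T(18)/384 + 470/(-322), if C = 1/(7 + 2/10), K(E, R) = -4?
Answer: -1780973/1112832 ≈ -1.6004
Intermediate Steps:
C = 5/36 (C = 1/(7 + 2*(⅒)) = 1/(7 + ⅕) = 1/(36/5) = 5/36 ≈ 0.13889)
T(p) = 139/9 - 139*p/36 (T(p) = (p - 4)*(5/36 - 4) = (-4 + p)*(-139/36) = 139/9 - 139*p/36)
T(18)/384 + 470/(-322) = (139/9 - 139/36*18)/384 + 470/(-322) = (139/9 - 139/2)*(1/384) + 470*(-1/322) = -973/18*1/384 - 235/161 = -973/6912 - 235/161 = -1780973/1112832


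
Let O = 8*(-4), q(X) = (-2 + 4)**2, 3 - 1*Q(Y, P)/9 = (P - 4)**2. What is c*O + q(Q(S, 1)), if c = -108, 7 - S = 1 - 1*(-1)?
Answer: 3460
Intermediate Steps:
S = 5 (S = 7 - (1 - 1*(-1)) = 7 - (1 + 1) = 7 - 1*2 = 7 - 2 = 5)
Q(Y, P) = 27 - 9*(-4 + P)**2 (Q(Y, P) = 27 - 9*(P - 4)**2 = 27 - 9*(-4 + P)**2)
q(X) = 4 (q(X) = 2**2 = 4)
O = -32
c*O + q(Q(S, 1)) = -108*(-32) + 4 = 3456 + 4 = 3460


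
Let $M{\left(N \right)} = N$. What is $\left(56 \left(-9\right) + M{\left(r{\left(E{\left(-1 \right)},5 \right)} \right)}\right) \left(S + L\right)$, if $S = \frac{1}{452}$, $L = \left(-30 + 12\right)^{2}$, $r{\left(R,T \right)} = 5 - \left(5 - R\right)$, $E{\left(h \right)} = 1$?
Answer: $- \frac{73663847}{452} \approx -1.6297 \cdot 10^{5}$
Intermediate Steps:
$r{\left(R,T \right)} = R$ ($r{\left(R,T \right)} = 5 + \left(-5 + R\right) = R$)
$L = 324$ ($L = \left(-18\right)^{2} = 324$)
$S = \frac{1}{452} \approx 0.0022124$
$\left(56 \left(-9\right) + M{\left(r{\left(E{\left(-1 \right)},5 \right)} \right)}\right) \left(S + L\right) = \left(56 \left(-9\right) + 1\right) \left(\frac{1}{452} + 324\right) = \left(-504 + 1\right) \frac{146449}{452} = \left(-503\right) \frac{146449}{452} = - \frac{73663847}{452}$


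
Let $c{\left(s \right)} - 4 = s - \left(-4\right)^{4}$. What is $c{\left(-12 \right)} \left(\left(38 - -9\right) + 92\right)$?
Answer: $-36696$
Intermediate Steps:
$c{\left(s \right)} = -252 + s$ ($c{\left(s \right)} = 4 + \left(s - \left(-4\right)^{4}\right) = 4 + \left(s - 256\right) = 4 + \left(-256 + s\right) = -252 + s$)
$c{\left(-12 \right)} \left(\left(38 - -9\right) + 92\right) = \left(-252 - 12\right) \left(\left(38 - -9\right) + 92\right) = - 264 \left(\left(38 + 9\right) + 92\right) = - 264 \left(47 + 92\right) = \left(-264\right) 139 = -36696$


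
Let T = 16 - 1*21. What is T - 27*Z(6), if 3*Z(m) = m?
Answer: -59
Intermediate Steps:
T = -5 (T = 16 - 21 = -5)
Z(m) = m/3
T - 27*Z(6) = -5 - 9*6 = -5 - 27*2 = -5 - 54 = -59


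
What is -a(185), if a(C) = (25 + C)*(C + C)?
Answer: -77700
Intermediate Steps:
a(C) = 2*C*(25 + C) (a(C) = (25 + C)*(2*C) = 2*C*(25 + C))
-a(185) = -2*185*(25 + 185) = -2*185*210 = -1*77700 = -77700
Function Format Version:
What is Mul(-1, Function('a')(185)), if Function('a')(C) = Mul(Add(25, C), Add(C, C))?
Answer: -77700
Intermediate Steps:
Function('a')(C) = Mul(2, C, Add(25, C)) (Function('a')(C) = Mul(Add(25, C), Mul(2, C)) = Mul(2, C, Add(25, C)))
Mul(-1, Function('a')(185)) = Mul(-1, Mul(2, 185, Add(25, 185))) = Mul(-1, Mul(2, 185, 210)) = Mul(-1, 77700) = -77700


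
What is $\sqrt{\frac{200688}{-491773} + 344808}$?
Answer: $\frac{2 \sqrt{20847125928331902}}{491773} \approx 587.2$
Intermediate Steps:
$\sqrt{\frac{200688}{-491773} + 344808} = \sqrt{200688 \left(- \frac{1}{491773}\right) + 344808} = \sqrt{- \frac{200688}{491773} + 344808} = \sqrt{\frac{169567063896}{491773}} = \frac{2 \sqrt{20847125928331902}}{491773}$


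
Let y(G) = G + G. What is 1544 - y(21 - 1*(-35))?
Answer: 1432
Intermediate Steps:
y(G) = 2*G
1544 - y(21 - 1*(-35)) = 1544 - 2*(21 - 1*(-35)) = 1544 - 2*(21 + 35) = 1544 - 2*56 = 1544 - 1*112 = 1544 - 112 = 1432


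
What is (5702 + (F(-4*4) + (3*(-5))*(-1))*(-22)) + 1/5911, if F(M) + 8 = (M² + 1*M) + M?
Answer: 3664821/5911 ≈ 620.00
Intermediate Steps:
F(M) = -8 + M² + 2*M (F(M) = -8 + ((M² + 1*M) + M) = -8 + ((M² + M) + M) = -8 + ((M + M²) + M) = -8 + (M² + 2*M) = -8 + M² + 2*M)
(5702 + (F(-4*4) + (3*(-5))*(-1))*(-22)) + 1/5911 = (5702 + ((-8 + (-4*4)² + 2*(-4*4)) + (3*(-5))*(-1))*(-22)) + 1/5911 = (5702 + ((-8 + (-16)² + 2*(-16)) - 15*(-1))*(-22)) + 1/5911 = (5702 + ((-8 + 256 - 32) + 15)*(-22)) + 1/5911 = (5702 + (216 + 15)*(-22)) + 1/5911 = (5702 + 231*(-22)) + 1/5911 = (5702 - 5082) + 1/5911 = 620 + 1/5911 = 3664821/5911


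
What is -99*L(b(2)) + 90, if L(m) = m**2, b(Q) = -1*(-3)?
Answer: -801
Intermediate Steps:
b(Q) = 3
-99*L(b(2)) + 90 = -99*3**2 + 90 = -99*9 + 90 = -891 + 90 = -801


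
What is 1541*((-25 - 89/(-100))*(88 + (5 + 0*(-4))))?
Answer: -345527643/100 ≈ -3.4553e+6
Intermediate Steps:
1541*((-25 - 89/(-100))*(88 + (5 + 0*(-4)))) = 1541*((-25 - 89*(-1/100))*(88 + (5 + 0))) = 1541*((-25 + 89/100)*(88 + 5)) = 1541*(-2411/100*93) = 1541*(-224223/100) = -345527643/100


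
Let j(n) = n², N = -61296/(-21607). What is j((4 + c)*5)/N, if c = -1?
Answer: 1620525/20432 ≈ 79.313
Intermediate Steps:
N = 61296/21607 (N = -61296*(-1/21607) = 61296/21607 ≈ 2.8369)
j((4 + c)*5)/N = ((4 - 1)*5)²/(61296/21607) = (3*5)²*(21607/61296) = 15²*(21607/61296) = 225*(21607/61296) = 1620525/20432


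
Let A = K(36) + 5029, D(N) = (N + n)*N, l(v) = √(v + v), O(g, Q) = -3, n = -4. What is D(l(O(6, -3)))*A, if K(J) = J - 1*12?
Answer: -30318 - 20212*I*√6 ≈ -30318.0 - 49509.0*I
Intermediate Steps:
K(J) = -12 + J (K(J) = J - 12 = -12 + J)
l(v) = √2*√v (l(v) = √(2*v) = √2*√v)
D(N) = N*(-4 + N) (D(N) = (N - 4)*N = (-4 + N)*N = N*(-4 + N))
A = 5053 (A = (-12 + 36) + 5029 = 24 + 5029 = 5053)
D(l(O(6, -3)))*A = ((√2*√(-3))*(-4 + √2*√(-3)))*5053 = ((√2*(I*√3))*(-4 + √2*(I*√3)))*5053 = ((I*√6)*(-4 + I*√6))*5053 = (I*√6*(-4 + I*√6))*5053 = 5053*I*√6*(-4 + I*√6)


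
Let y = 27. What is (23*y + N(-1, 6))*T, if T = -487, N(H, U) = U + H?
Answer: -304862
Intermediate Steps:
N(H, U) = H + U
(23*y + N(-1, 6))*T = (23*27 + (-1 + 6))*(-487) = (621 + 5)*(-487) = 626*(-487) = -304862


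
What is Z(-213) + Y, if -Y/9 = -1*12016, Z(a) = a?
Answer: 107931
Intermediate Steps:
Y = 108144 (Y = -(-9)*12016 = -9*(-12016) = 108144)
Z(-213) + Y = -213 + 108144 = 107931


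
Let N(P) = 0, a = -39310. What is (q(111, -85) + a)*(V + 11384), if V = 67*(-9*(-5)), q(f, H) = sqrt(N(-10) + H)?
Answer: -566024690 + 14399*I*sqrt(85) ≈ -5.6602e+8 + 1.3275e+5*I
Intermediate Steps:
q(f, H) = sqrt(H) (q(f, H) = sqrt(0 + H) = sqrt(H))
V = 3015 (V = 67*45 = 3015)
(q(111, -85) + a)*(V + 11384) = (sqrt(-85) - 39310)*(3015 + 11384) = (I*sqrt(85) - 39310)*14399 = (-39310 + I*sqrt(85))*14399 = -566024690 + 14399*I*sqrt(85)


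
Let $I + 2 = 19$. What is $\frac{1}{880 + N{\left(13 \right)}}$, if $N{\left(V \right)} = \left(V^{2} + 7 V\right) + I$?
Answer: $\frac{1}{1157} \approx 0.0008643$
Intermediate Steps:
$I = 17$ ($I = -2 + 19 = 17$)
$N{\left(V \right)} = 17 + V^{2} + 7 V$ ($N{\left(V \right)} = \left(V^{2} + 7 V\right) + 17 = 17 + V^{2} + 7 V$)
$\frac{1}{880 + N{\left(13 \right)}} = \frac{1}{880 + \left(17 + 13^{2} + 7 \cdot 13\right)} = \frac{1}{880 + \left(17 + 169 + 91\right)} = \frac{1}{880 + 277} = \frac{1}{1157}$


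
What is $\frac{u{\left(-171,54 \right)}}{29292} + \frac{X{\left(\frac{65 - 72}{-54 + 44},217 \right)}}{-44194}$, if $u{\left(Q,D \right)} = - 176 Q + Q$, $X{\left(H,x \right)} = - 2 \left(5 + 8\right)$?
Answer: $\frac{220544507}{215755108} \approx 1.0222$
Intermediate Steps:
$X{\left(H,x \right)} = -26$ ($X{\left(H,x \right)} = \left(-2\right) 13 = -26$)
$u{\left(Q,D \right)} = - 175 Q$
$\frac{u{\left(-171,54 \right)}}{29292} + \frac{X{\left(\frac{65 - 72}{-54 + 44},217 \right)}}{-44194} = \frac{\left(-175\right) \left(-171\right)}{29292} - \frac{26}{-44194} = 29925 \cdot \frac{1}{29292} - - \frac{13}{22097} = \frac{9975}{9764} + \frac{13}{22097} = \frac{220544507}{215755108}$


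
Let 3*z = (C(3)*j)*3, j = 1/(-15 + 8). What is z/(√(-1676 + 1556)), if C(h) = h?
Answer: I*√30/140 ≈ 0.039123*I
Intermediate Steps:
j = -⅐ (j = 1/(-7) = -⅐ ≈ -0.14286)
z = -3/7 (z = ((3*(-⅐))*3)/3 = (-3/7*3)/3 = (⅓)*(-9/7) = -3/7 ≈ -0.42857)
z/(√(-1676 + 1556)) = -3/(7*√(-1676 + 1556)) = -3*(-I*√30/60)/7 = -(-1)*I*√30/140 = I*√30/140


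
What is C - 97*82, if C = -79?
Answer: -8033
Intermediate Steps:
C - 97*82 = -79 - 97*82 = -79 - 7954 = -8033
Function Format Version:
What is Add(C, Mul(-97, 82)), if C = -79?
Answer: -8033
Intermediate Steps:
Add(C, Mul(-97, 82)) = Add(-79, Mul(-97, 82)) = Add(-79, -7954) = -8033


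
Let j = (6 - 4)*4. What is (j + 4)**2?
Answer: 144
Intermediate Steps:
j = 8 (j = 2*4 = 8)
(j + 4)**2 = (8 + 4)**2 = 12**2 = 144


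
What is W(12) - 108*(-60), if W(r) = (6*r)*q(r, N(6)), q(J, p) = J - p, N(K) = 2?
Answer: 7200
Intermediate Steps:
W(r) = 6*r*(-2 + r) (W(r) = (6*r)*(r - 1*2) = (6*r)*(r - 2) = (6*r)*(-2 + r) = 6*r*(-2 + r))
W(12) - 108*(-60) = 6*12*(-2 + 12) - 108*(-60) = 6*12*10 + 6480 = 720 + 6480 = 7200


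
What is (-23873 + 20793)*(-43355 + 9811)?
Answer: 103315520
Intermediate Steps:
(-23873 + 20793)*(-43355 + 9811) = -3080*(-33544) = 103315520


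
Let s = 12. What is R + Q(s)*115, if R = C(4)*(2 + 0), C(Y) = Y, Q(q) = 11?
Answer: 1273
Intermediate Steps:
R = 8 (R = 4*(2 + 0) = 4*2 = 8)
R + Q(s)*115 = 8 + 11*115 = 8 + 1265 = 1273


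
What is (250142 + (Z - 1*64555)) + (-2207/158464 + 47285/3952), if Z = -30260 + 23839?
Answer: 7013133938439/39140608 ≈ 1.7918e+5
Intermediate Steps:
Z = -6421
(250142 + (Z - 1*64555)) + (-2207/158464 + 47285/3952) = (250142 + (-6421 - 1*64555)) + (-2207/158464 + 47285/3952) = (250142 + (-6421 - 64555)) + (-2207*1/158464 + 47285*(1/3952)) = (250142 - 70976) + (-2207/158464 + 47285/3952) = 179166 + 467765511/39140608 = 7013133938439/39140608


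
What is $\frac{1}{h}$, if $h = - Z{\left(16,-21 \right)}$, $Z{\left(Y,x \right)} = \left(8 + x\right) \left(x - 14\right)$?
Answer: $- \frac{1}{455} \approx -0.0021978$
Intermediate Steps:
$Z{\left(Y,x \right)} = \left(-14 + x\right) \left(8 + x\right)$ ($Z{\left(Y,x \right)} = \left(8 + x\right) \left(-14 + x\right) = \left(-14 + x\right) \left(8 + x\right)$)
$h = -455$ ($h = - (-112 + \left(-21\right)^{2} - -126) = - (-112 + 441 + 126) = \left(-1\right) 455 = -455$)
$\frac{1}{h} = \frac{1}{-455} = - \frac{1}{455}$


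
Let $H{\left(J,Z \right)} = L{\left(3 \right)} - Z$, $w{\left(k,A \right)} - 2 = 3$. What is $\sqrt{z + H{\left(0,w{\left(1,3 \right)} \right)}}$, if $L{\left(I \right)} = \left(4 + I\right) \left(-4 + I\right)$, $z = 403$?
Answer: $\sqrt{391} \approx 19.774$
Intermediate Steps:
$w{\left(k,A \right)} = 5$ ($w{\left(k,A \right)} = 2 + 3 = 5$)
$L{\left(I \right)} = \left(-4 + I\right) \left(4 + I\right)$
$H{\left(J,Z \right)} = -7 - Z$ ($H{\left(J,Z \right)} = \left(-16 + 3^{2}\right) - Z = \left(-16 + 9\right) - Z = -7 - Z$)
$\sqrt{z + H{\left(0,w{\left(1,3 \right)} \right)}} = \sqrt{403 - 12} = \sqrt{391}$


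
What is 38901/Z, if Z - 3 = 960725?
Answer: 38901/960728 ≈ 0.040491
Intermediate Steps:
Z = 960728 (Z = 3 + 960725 = 960728)
38901/Z = 38901/960728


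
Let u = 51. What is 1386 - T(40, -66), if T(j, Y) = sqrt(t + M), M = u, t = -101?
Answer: 1386 - 5*I*sqrt(2) ≈ 1386.0 - 7.0711*I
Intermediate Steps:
M = 51
T(j, Y) = 5*I*sqrt(2) (T(j, Y) = sqrt(-101 + 51) = sqrt(-50) = 5*I*sqrt(2))
1386 - T(40, -66) = 1386 - 5*I*sqrt(2)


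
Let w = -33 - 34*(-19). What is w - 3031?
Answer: -2418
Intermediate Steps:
w = 613 (w = -33 + 646 = 613)
w - 3031 = 613 - 3031 = -2418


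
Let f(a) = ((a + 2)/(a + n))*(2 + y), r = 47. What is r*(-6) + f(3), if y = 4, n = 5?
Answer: -1113/4 ≈ -278.25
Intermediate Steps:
f(a) = 6*(2 + a)/(5 + a) (f(a) = ((a + 2)/(a + 5))*(2 + 4) = ((2 + a)/(5 + a))*6 = 6*(2 + a)/(5 + a))
r*(-6) + f(3) = 47*(-6) + 6*(2 + 3)/(5 + 3) = -282 + 6*5/8 = -282 + 6*(⅛)*5 = -282 + 15/4 = -1113/4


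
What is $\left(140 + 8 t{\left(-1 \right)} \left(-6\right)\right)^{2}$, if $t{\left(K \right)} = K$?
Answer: $35344$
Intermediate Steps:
$\left(140 + 8 t{\left(-1 \right)} \left(-6\right)\right)^{2} = \left(140 + 8 \left(-1\right) \left(-6\right)\right)^{2} = \left(140 - -48\right)^{2} = \left(140 + 48\right)^{2} = 188^{2} = 35344$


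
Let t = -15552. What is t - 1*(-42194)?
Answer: 26642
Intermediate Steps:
t - 1*(-42194) = -15552 - 1*(-42194) = -15552 + 42194 = 26642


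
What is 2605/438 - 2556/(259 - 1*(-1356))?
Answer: 3087547/707370 ≈ 4.3648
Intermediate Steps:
2605/438 - 2556/(259 - 1*(-1356)) = 2605*(1/438) - 2556/(259 + 1356) = 2605/438 - 2556/1615 = 3087547/707370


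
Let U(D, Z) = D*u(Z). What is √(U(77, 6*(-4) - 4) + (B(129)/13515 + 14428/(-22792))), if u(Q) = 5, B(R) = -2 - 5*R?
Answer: √2279129258547009330/77008470 ≈ 19.604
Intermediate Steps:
U(D, Z) = 5*D (U(D, Z) = D*5 = 5*D)
√(U(77, 6*(-4) - 4) + (B(129)/13515 + 14428/(-22792))) = √(5*77 + ((-2 - 5*129)/13515 + 14428/(-22792))) = √(385 + ((-2 - 645)*(1/13515) + 14428*(-1/22792))) = √(385 + (-647*1/13515 - 3607/5698)) = √(385 + (-647/13515 - 3607/5698)) = √(385 - 52435211/77008470) = √(29595825739/77008470) = √2279129258547009330/77008470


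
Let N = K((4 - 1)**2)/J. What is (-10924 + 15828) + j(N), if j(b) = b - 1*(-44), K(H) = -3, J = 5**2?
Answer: 123697/25 ≈ 4947.9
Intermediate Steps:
J = 25
N = -3/25 ≈ -0.12000
j(b) = 44 + b (j(b) = b + 44 = 44 + b)
(-10924 + 15828) + j(N) = (-10924 + 15828) + (44 - 3/25) = 4904 + 1097/25 = 123697/25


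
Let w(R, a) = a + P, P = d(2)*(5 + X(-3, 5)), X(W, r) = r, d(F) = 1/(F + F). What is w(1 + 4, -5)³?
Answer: -125/8 ≈ -15.625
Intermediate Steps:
d(F) = 1/(2*F)
P = 5/2 (P = ((½)/2)*(5 + 5) = ((½)*(½))*10 = (¼)*10 = 5/2 ≈ 2.5000)
w(R, a) = 5/2 + a (w(R, a) = a + 5/2 = 5/2 + a)
w(1 + 4, -5)³ = (5/2 - 5)³ = (-5/2)³ = -125/8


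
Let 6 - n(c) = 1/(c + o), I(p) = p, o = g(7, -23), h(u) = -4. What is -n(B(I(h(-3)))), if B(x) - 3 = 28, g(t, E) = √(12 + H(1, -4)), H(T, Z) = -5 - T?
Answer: -5699/955 - √6/955 ≈ -5.9701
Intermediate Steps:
g(t, E) = √6 (g(t, E) = √(12 + (-5 - 1*1)) = √(12 + (-5 - 1)) = √(12 - 6) = √6)
o = √6 ≈ 2.4495
B(x) = 31 (B(x) = 3 + 28 = 31)
n(c) = 6 - 1/(c + √6)
-n(B(I(h(-3)))) = -(-1 + 6*31 + 6*√6)/(31 + √6) = -(-1 + 186 + 6*√6)/(31 + √6) = -(185 + 6*√6)/(31 + √6)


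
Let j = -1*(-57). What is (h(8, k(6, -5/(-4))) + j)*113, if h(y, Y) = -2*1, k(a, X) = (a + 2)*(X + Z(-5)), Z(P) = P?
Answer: 6215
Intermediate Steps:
j = 57
k(a, X) = (-5 + X)*(2 + a) (k(a, X) = (a + 2)*(X - 5) = (2 + a)*(-5 + X) = (-5 + X)*(2 + a))
h(y, Y) = -2
(h(8, k(6, -5/(-4))) + j)*113 = (-2 + 57)*113 = 55*113 = 6215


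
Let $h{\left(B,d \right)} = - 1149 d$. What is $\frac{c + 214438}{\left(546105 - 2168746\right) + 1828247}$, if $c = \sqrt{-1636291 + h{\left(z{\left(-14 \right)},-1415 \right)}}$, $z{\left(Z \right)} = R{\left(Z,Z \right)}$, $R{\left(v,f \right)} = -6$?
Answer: $\frac{107219}{102803} + \frac{i \sqrt{2614}}{102803} \approx 1.043 + 0.00049733 i$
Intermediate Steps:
$z{\left(Z \right)} = -6$
$c = 2 i \sqrt{2614}$ ($c = \sqrt{-1636291 - -1625835} = \sqrt{-1636291 + 1625835} = \sqrt{-10456} = 2 i \sqrt{2614} \approx 102.25 i$)
$\frac{c + 214438}{\left(546105 - 2168746\right) + 1828247} = \frac{2 i \sqrt{2614} + 214438}{\left(546105 - 2168746\right) + 1828247} = \frac{214438 + 2 i \sqrt{2614}}{\left(546105 - 2168746\right) + 1828247} = \frac{214438 + 2 i \sqrt{2614}}{-1622641 + 1828247} = \frac{214438 + 2 i \sqrt{2614}}{205606} = \left(214438 + 2 i \sqrt{2614}\right) \frac{1}{205606} = \frac{107219}{102803} + \frac{i \sqrt{2614}}{102803}$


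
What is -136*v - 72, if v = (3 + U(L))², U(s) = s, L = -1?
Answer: -616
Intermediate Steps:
v = 4 (v = (3 - 1)² = 2² = 4)
-136*v - 72 = -136*4 - 72 = -544 - 72 = -616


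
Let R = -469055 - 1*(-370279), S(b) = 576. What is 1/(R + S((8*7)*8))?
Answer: -1/98200 ≈ -1.0183e-5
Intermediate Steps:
R = -98776 (R = -469055 + 370279 = -98776)
1/(R + S((8*7)*8)) = 1/(-98776 + 576) = 1/(-98200) = -1/98200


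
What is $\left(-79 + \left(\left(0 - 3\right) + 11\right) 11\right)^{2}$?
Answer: $81$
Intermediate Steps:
$\left(-79 + \left(\left(0 - 3\right) + 11\right) 11\right)^{2} = \left(-79 + \left(-3 + 11\right) 11\right)^{2} = \left(-79 + 8 \cdot 11\right)^{2} = \left(-79 + 88\right)^{2} = 9^{2} = 81$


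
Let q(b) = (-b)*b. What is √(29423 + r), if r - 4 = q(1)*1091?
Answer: 4*√1771 ≈ 168.33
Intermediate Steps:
q(b) = -b²
r = -1087 (r = 4 - 1*1²*1091 = 4 - 1*1*1091 = 4 - 1*1091 = 4 - 1091 = -1087)
√(29423 + r) = √(29423 - 1087) = √28336 = 4*√1771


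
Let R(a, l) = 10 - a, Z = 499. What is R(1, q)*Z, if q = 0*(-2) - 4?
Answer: 4491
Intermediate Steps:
q = -4 (q = 0 - 4 = -4)
R(1, q)*Z = (10 - 1*1)*499 = (10 - 1)*499 = 9*499 = 4491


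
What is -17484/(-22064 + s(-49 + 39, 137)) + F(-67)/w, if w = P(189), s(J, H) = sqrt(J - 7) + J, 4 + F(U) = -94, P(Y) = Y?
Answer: 3598768130/13156060311 + 17484*I*sqrt(17)/487261493 ≈ 0.27354 + 0.00014795*I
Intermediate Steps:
F(U) = -98 (F(U) = -4 - 94 = -98)
s(J, H) = J + sqrt(-7 + J) (s(J, H) = sqrt(-7 + J) + J = J + sqrt(-7 + J))
w = 189
-17484/(-22064 + s(-49 + 39, 137)) + F(-67)/w = -17484/(-22064 + ((-49 + 39) + sqrt(-7 + (-49 + 39)))) - 98/189 = -17484/(-22064 + (-10 + sqrt(-7 - 10))) - 98*1/189 = -17484/(-22064 + (-10 + sqrt(-17))) - 14/27 = -17484/(-22064 + (-10 + I*sqrt(17))) - 14/27 = -17484/(-22074 + I*sqrt(17)) - 14/27 = -14/27 - 17484/(-22074 + I*sqrt(17))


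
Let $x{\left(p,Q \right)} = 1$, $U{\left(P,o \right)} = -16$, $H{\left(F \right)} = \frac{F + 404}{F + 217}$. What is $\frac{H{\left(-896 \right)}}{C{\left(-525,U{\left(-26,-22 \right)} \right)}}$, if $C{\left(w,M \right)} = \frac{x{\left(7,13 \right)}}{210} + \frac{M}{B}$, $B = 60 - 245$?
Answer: $\frac{546120}{68773} \approx 7.9409$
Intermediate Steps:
$H{\left(F \right)} = \frac{404 + F}{217 + F}$
$B = -185$ ($B = 60 - 245 = -185$)
$C{\left(w,M \right)} = \frac{1}{210} - \frac{M}{185}$ ($C{\left(w,M \right)} = 1 \cdot \frac{1}{210} + \frac{M}{-185} = 1 \cdot \frac{1}{210} + M \left(- \frac{1}{185}\right) = \frac{1}{210} - \frac{M}{185}$)
$\frac{H{\left(-896 \right)}}{C{\left(-525,U{\left(-26,-22 \right)} \right)}} = \frac{\frac{1}{217 - 896} \left(404 - 896\right)}{\frac{1}{210} - - \frac{16}{185}} = \frac{\frac{1}{-679} \left(-492\right)}{\frac{1}{210} + \frac{16}{185}} = \frac{\left(- \frac{1}{679}\right) \left(-492\right)}{\frac{709}{7770}} = \frac{492}{679} \cdot \frac{7770}{709} = \frac{546120}{68773}$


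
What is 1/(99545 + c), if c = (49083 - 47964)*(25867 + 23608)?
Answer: 1/55462070 ≈ 1.8030e-8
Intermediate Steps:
c = 55362525 (c = 1119*49475 = 55362525)
1/(99545 + c) = 1/(99545 + 55362525) = 1/55462070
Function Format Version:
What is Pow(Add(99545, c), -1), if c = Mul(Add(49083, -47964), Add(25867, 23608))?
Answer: Rational(1, 55462070) ≈ 1.8030e-8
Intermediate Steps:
c = 55362525 (c = Mul(1119, 49475) = 55362525)
Pow(Add(99545, c), -1) = Pow(Add(99545, 55362525), -1) = Pow(55462070, -1) = Rational(1, 55462070)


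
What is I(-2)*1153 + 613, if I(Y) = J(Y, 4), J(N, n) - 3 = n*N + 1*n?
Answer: -540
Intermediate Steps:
J(N, n) = 3 + n + N*n (J(N, n) = 3 + (n*N + 1*n) = 3 + (N*n + n) = 3 + (n + N*n) = 3 + n + N*n)
I(Y) = 7 + 4*Y (I(Y) = 3 + 4 + Y*4 = 3 + 4 + 4*Y = 7 + 4*Y)
I(-2)*1153 + 613 = (7 + 4*(-2))*1153 + 613 = (7 - 8)*1153 + 613 = -1*1153 + 613 = -1153 + 613 = -540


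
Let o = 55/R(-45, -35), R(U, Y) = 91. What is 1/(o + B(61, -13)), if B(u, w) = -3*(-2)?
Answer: 91/601 ≈ 0.15141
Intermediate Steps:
B(u, w) = 6
o = 55/91 ≈ 0.60440
1/(o + B(61, -13)) = 1/(55/91 + 6) = 1/(601/91) = 91/601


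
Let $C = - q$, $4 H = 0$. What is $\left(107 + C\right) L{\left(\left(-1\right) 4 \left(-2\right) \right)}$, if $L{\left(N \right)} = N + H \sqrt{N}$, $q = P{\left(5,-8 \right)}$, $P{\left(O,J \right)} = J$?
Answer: $920$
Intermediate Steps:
$q = -8$
$H = 0$ ($H = \frac{1}{4} \cdot 0 = 0$)
$C = 8$ ($C = \left(-1\right) \left(-8\right) = 8$)
$L{\left(N \right)} = N$ ($L{\left(N \right)} = N + 0 \sqrt{N} = N + 0 = N$)
$\left(107 + C\right) L{\left(\left(-1\right) 4 \left(-2\right) \right)} = \left(107 + 8\right) \left(-1\right) 4 \left(-2\right) = 115 \left(\left(-4\right) \left(-2\right)\right) = 115 \cdot 8 = 920$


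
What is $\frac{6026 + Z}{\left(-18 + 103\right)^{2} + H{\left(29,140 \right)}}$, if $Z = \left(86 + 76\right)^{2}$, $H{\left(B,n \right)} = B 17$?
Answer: $\frac{16135}{3859} \approx 4.1811$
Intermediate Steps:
$H{\left(B,n \right)} = 17 B$
$Z = 26244$ ($Z = 162^{2} = 26244$)
$\frac{6026 + Z}{\left(-18 + 103\right)^{2} + H{\left(29,140 \right)}} = \frac{6026 + 26244}{\left(-18 + 103\right)^{2} + 17 \cdot 29} = \frac{32270}{85^{2} + 493} = \frac{32270}{7225 + 493} = \frac{32270}{7718} = 32270 \cdot \frac{1}{7718} = \frac{16135}{3859}$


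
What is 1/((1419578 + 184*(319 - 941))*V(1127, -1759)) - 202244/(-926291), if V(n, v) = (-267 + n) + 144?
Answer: 265010531493171/1213765893521320 ≈ 0.21834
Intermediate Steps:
V(n, v) = -123 + n
1/((1419578 + 184*(319 - 941))*V(1127, -1759)) - 202244/(-926291) = 1/((1419578 + 184*(319 - 941))*(-123 + 1127)) - 202244/(-926291) = 1/((1419578 + 184*(-622))*1004) - 202244*(-1/926291) = (1/1004)/(1419578 - 114448) + 202244/926291 = (1/1004)/1305130 + 202244/926291 = (1/1305130)*(1/1004) + 202244/926291 = 1/1310350520 + 202244/926291 = 265010531493171/1213765893521320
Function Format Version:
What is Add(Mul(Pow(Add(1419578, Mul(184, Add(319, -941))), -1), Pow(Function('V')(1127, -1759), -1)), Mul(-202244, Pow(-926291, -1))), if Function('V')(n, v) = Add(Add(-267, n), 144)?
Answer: Rational(265010531493171, 1213765893521320) ≈ 0.21834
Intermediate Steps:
Function('V')(n, v) = Add(-123, n)
Add(Mul(Pow(Add(1419578, Mul(184, Add(319, -941))), -1), Pow(Function('V')(1127, -1759), -1)), Mul(-202244, Pow(-926291, -1))) = Add(Mul(Pow(Add(1419578, Mul(184, Add(319, -941))), -1), Pow(Add(-123, 1127), -1)), Mul(-202244, Pow(-926291, -1))) = Add(Mul(Pow(Add(1419578, Mul(184, -622)), -1), Pow(1004, -1)), Mul(-202244, Rational(-1, 926291))) = Add(Mul(Pow(Add(1419578, -114448), -1), Rational(1, 1004)), Rational(202244, 926291)) = Add(Mul(Pow(1305130, -1), Rational(1, 1004)), Rational(202244, 926291)) = Add(Mul(Rational(1, 1305130), Rational(1, 1004)), Rational(202244, 926291)) = Add(Rational(1, 1310350520), Rational(202244, 926291)) = Rational(265010531493171, 1213765893521320)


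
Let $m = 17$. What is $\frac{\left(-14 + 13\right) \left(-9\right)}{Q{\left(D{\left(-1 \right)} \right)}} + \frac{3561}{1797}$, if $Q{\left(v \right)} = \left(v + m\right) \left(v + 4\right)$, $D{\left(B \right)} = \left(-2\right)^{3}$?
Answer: $\frac{4149}{2396} \approx 1.7316$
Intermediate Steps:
$D{\left(B \right)} = -8$
$Q{\left(v \right)} = \left(4 + v\right) \left(17 + v\right)$ ($Q{\left(v \right)} = \left(v + 17\right) \left(v + 4\right) = \left(17 + v\right) \left(4 + v\right) = \left(4 + v\right) \left(17 + v\right)$)
$\frac{\left(-14 + 13\right) \left(-9\right)}{Q{\left(D{\left(-1 \right)} \right)}} + \frac{3561}{1797} = \frac{\left(-14 + 13\right) \left(-9\right)}{68 + \left(-8\right)^{2} + 21 \left(-8\right)} + \frac{3561}{1797} = \frac{\left(-1\right) \left(-9\right)}{68 + 64 - 168} + 3561 \cdot \frac{1}{1797} = \frac{9}{-36} + \frac{1187}{599} = 9 \left(- \frac{1}{36}\right) + \frac{1187}{599} = - \frac{1}{4} + \frac{1187}{599} = \frac{4149}{2396}$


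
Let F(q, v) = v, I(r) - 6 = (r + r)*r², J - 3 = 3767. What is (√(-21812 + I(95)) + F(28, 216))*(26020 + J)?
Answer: 6434640 + 119160*√105809 ≈ 4.5195e+7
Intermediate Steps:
J = 3770 (J = 3 + 3767 = 3770)
I(r) = 6 + 2*r³ (I(r) = 6 + (r + r)*r² = 6 + (2*r)*r² = 6 + 2*r³)
(√(-21812 + I(95)) + F(28, 216))*(26020 + J) = (√(-21812 + (6 + 2*95³)) + 216)*(26020 + 3770) = (√(-21812 + (6 + 2*857375)) + 216)*29790 = (√(-21812 + (6 + 1714750)) + 216)*29790 = (√(-21812 + 1714756) + 216)*29790 = (√1692944 + 216)*29790 = (4*√105809 + 216)*29790 = (216 + 4*√105809)*29790 = 6434640 + 119160*√105809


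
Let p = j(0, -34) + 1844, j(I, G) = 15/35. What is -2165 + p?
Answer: -2244/7 ≈ -320.57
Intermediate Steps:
j(I, G) = 3/7 (j(I, G) = 15*(1/35) = 3/7)
p = 12911/7 (p = 3/7 + 1844 = 12911/7 ≈ 1844.4)
-2165 + p = -2165 + 12911/7 = -2244/7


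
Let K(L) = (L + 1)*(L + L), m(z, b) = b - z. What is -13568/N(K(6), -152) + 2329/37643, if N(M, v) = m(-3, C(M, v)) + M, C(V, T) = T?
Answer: 510891609/2446795 ≈ 208.80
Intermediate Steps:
K(L) = 2*L*(1 + L) (K(L) = (1 + L)*(2*L) = 2*L*(1 + L))
N(M, v) = 3 + M + v (N(M, v) = (v - 1*(-3)) + M = (v + 3) + M = (3 + v) + M = 3 + M + v)
-13568/N(K(6), -152) + 2329/37643 = -13568/(3 + 2*6*(1 + 6) - 152) + 2329/37643 = -13568/(3 + 2*6*7 - 152) + 2329*(1/37643) = -13568/(3 + 84 - 152) + 2329/37643 = -13568/(-65) + 2329/37643 = -13568*(-1/65) + 2329/37643 = 13568/65 + 2329/37643 = 510891609/2446795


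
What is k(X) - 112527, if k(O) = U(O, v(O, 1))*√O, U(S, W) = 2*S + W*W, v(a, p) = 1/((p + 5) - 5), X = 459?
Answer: -112527 + 2757*√51 ≈ -92838.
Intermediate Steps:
v(a, p) = 1/p (v(a, p) = 1/((5 + p) - 5) = 1/p)
U(S, W) = W² + 2*S (U(S, W) = 2*S + W² = W² + 2*S)
k(O) = √O*(1 + 2*O) (k(O) = ((1/1)² + 2*O)*√O = (1² + 2*O)*√O = (1 + 2*O)*√O = √O*(1 + 2*O))
k(X) - 112527 = √459*(1 + 2*459) - 112527 = (3*√51)*(1 + 918) - 112527 = (3*√51)*919 - 112527 = 2757*√51 - 112527 = -112527 + 2757*√51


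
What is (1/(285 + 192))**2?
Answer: 1/227529 ≈ 4.3950e-6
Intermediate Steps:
(1/(285 + 192))**2 = (1/477)**2 = 1/227529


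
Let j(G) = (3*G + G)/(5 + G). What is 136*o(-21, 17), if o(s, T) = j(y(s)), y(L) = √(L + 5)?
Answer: 8704/41 + 10880*I/41 ≈ 212.29 + 265.37*I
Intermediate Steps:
y(L) = √(5 + L)
j(G) = 4*G/(5 + G) (j(G) = (4*G)/(5 + G) = 4*G/(5 + G))
o(s, T) = 4*√(5 + s)/(5 + √(5 + s))
136*o(-21, 17) = 136*(4*√(5 - 21)/(5 + √(5 - 21))) = 136*(4*√(-16)/(5 + √(-16))) = 136*(4*(4*I)/(5 + 4*I)) = 136*(4*(4*I)*((5 - 4*I)/41)) = 136*(16*I*(5 - 4*I)/41) = 2176*I*(5 - 4*I)/41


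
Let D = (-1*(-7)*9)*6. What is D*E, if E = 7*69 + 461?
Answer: 356832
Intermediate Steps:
E = 944 (E = 483 + 461 = 944)
D = 378 (D = (7*9)*6 = 63*6 = 378)
D*E = 378*944 = 356832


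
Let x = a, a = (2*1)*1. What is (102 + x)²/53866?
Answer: 5408/26933 ≈ 0.20079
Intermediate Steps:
a = 2 (a = 2*1 = 2)
x = 2
(102 + x)²/53866 = (102 + 2)²/53866 = 104²*(1/53866) = 10816*(1/53866) = 5408/26933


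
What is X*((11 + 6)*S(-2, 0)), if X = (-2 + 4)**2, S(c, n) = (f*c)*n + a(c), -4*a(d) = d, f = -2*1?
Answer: 34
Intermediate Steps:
f = -2
a(d) = -d/4
S(c, n) = -c/4 - 2*c*n (S(c, n) = (-2*c)*n - c/4 = -2*c*n - c/4 = -c/4 - 2*c*n)
X = 4 (X = 2**2 = 4)
X*((11 + 6)*S(-2, 0)) = 4*((11 + 6)*((1/4)*(-2)*(-1 - 8*0))) = 4*(17*((1/4)*(-2)*(-1 + 0))) = 4*(17*((1/4)*(-2)*(-1))) = 4*(17*(1/2)) = 4*(17/2) = 34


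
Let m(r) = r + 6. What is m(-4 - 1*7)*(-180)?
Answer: 900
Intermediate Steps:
m(r) = 6 + r
m(-4 - 1*7)*(-180) = (6 + (-4 - 1*7))*(-180) = (6 + (-4 - 7))*(-180) = (6 - 11)*(-180) = -5*(-180) = 900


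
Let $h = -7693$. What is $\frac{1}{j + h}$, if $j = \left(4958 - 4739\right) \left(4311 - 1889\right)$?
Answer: $\frac{1}{522725} \approx 1.9131 \cdot 10^{-6}$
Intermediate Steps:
$j = 530418$ ($j = 219 \cdot 2422 = 530418$)
$\frac{1}{j + h} = \frac{1}{530418 - 7693} = \frac{1}{522725}$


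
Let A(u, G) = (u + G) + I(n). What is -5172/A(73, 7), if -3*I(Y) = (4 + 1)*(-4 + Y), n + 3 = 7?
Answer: -1293/20 ≈ -64.650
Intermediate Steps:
n = 4 (n = -3 + 7 = 4)
I(Y) = 20/3 - 5*Y/3 (I(Y) = -(4 + 1)*(-4 + Y)/3 = -5*(-4 + Y)/3 = -(-20 + 5*Y)/3 = 20/3 - 5*Y/3)
A(u, G) = G + u (A(u, G) = (u + G) + (20/3 - 5/3*4) = (G + u) + (20/3 - 20/3) = (G + u) + 0 = G + u)
-5172/A(73, 7) = -5172/(7 + 73) = -5172/80 = -5172*1/80 = -1293/20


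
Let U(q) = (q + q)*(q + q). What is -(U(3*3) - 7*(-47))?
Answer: -653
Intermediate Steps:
U(q) = 4*q² (U(q) = (2*q)*(2*q) = 4*q²)
-(U(3*3) - 7*(-47)) = -(4*(3*3)² - 7*(-47)) = -(4*9² + 329) = -(4*81 + 329) = -(324 + 329) = -1*653 = -653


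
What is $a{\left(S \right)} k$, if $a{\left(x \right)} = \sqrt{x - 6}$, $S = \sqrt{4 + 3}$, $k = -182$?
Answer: $- 182 i \sqrt{6 - \sqrt{7}} \approx - 333.33 i$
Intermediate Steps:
$S = \sqrt{7} \approx 2.6458$
$a{\left(x \right)} = \sqrt{-6 + x}$
$a{\left(S \right)} k = \sqrt{-6 + \sqrt{7}} \left(-182\right) = - 182 \sqrt{-6 + \sqrt{7}}$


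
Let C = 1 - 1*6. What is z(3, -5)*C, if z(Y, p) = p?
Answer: 25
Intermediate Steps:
C = -5 (C = 1 - 6 = -5)
z(3, -5)*C = -5*(-5) = 25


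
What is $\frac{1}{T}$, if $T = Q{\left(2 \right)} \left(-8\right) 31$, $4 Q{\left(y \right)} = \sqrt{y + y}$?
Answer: $- \frac{1}{124} \approx -0.0080645$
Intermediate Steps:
$Q{\left(y \right)} = \frac{\sqrt{2} \sqrt{y}}{4}$ ($Q{\left(y \right)} = \frac{\sqrt{y + y}}{4} = \frac{\sqrt{2 y}}{4} = \frac{\sqrt{2} \sqrt{y}}{4}$)
$T = -124$ ($T = \frac{\sqrt{2} \sqrt{2}}{4} \left(-8\right) 31 = \frac{1}{2} \left(-8\right) 31 = \left(-4\right) 31 = -124$)
$\frac{1}{T} = \frac{1}{-124} = - \frac{1}{124}$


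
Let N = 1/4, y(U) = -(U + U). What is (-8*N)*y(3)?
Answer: 12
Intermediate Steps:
y(U) = -2*U
N = ¼ ≈ 0.25000
(-8*N)*y(3) = (-8*¼)*(-2*3) = -2*(-6) = 12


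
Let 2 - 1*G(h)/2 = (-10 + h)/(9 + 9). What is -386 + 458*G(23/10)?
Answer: 82703/45 ≈ 1837.8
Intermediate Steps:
G(h) = 46/9 - h/9 (G(h) = 4 - 2*(-10 + h)/(9 + 9) = 4 - 2*(-10 + h)/18 = 4 - 2*(-5/9 + h/18) = 4 + (10/9 - h/9) = 46/9 - h/9)
-386 + 458*G(23/10) = -386 + 458*(46/9 - 23/(9*10)) = -386 + 458*(46/9 - ⅑*23/10) = -386 + 458*(46/9 - 23/90) = -386 + 458*(437/90) = -386 + 100073/45 = 82703/45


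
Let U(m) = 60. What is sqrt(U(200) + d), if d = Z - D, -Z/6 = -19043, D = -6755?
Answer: sqrt(121073) ≈ 347.96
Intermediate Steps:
Z = 114258 (Z = -6*(-19043) = 114258)
d = 121013 (d = 114258 - 1*(-6755) = 114258 + 6755 = 121013)
sqrt(U(200) + d) = sqrt(60 + 121013) = sqrt(121073)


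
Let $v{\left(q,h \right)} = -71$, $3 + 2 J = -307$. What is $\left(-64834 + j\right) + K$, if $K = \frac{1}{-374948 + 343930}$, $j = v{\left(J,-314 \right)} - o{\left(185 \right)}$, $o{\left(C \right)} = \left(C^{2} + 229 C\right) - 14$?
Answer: $- \frac{4388457659}{31018} \approx -1.4148 \cdot 10^{5}$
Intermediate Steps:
$o{\left(C \right)} = -14 + C^{2} + 229 C$
$J = -155$ ($J = - \frac{3}{2} + \frac{1}{2} \left(-307\right) = - \frac{3}{2} - \frac{307}{2} = -155$)
$j = -76647$ ($j = -71 - \left(-14 + 185^{2} + 229 \cdot 185\right) = -71 - \left(-14 + 34225 + 42365\right) = -71 - 76576 = -76647$)
$K = - \frac{1}{31018}$ ($K = \frac{1}{-31018} = - \frac{1}{31018} \approx -3.2239 \cdot 10^{-5}$)
$\left(-64834 + j\right) + K = \left(-64834 - 76647\right) - \frac{1}{31018} = -141481 - \frac{1}{31018} = - \frac{4388457659}{31018}$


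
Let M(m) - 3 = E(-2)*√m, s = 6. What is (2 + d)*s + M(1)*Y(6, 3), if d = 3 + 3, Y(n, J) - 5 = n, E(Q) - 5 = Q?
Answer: 114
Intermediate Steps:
E(Q) = 5 + Q
Y(n, J) = 5 + n
M(m) = 3 + 3*√m (M(m) = 3 + (5 - 2)*√m = 3 + 3*√m)
d = 6
(2 + d)*s + M(1)*Y(6, 3) = (2 + 6)*6 + (3 + 3*√1)*(5 + 6) = 8*6 + (3 + 3*1)*11 = 48 + (3 + 3)*11 = 48 + 6*11 = 48 + 66 = 114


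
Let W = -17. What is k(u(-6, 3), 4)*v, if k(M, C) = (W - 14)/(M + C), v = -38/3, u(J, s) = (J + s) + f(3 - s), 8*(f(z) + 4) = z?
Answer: -1178/9 ≈ -130.89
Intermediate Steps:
f(z) = -4 + z/8
u(J, s) = -29/8 + J + 7*s/8 (u(J, s) = (J + s) + (-4 + (3 - s)/8) = (J + s) + (-4 + (3/8 - s/8)) = (J + s) + (-29/8 - s/8) = -29/8 + J + 7*s/8)
v = -38/3 (v = -38*1/3 = -38/3 ≈ -12.667)
k(M, C) = -31/(C + M) (k(M, C) = (-17 - 14)/(M + C) = -31/(C + M))
k(u(-6, 3), 4)*v = -31/(4 + (-29/8 - 6 + (7/8)*3))*(-38/3) = -31/(4 + (-29/8 - 6 + 21/8))*(-38/3) = -31/(4 - 7)*(-38/3) = -31/(-3)*(-38/3) = -31*(-1/3)*(-38/3) = (31/3)*(-38/3) = -1178/9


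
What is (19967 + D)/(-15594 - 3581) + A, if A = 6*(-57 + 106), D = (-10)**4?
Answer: 5607483/19175 ≈ 292.44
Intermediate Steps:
D = 10000
A = 294 (A = 6*49 = 294)
(19967 + D)/(-15594 - 3581) + A = (19967 + 10000)/(-15594 - 3581) + 294 = 29967/(-19175) + 294 = 29967*(-1/19175) + 294 = -29967/19175 + 294 = 5607483/19175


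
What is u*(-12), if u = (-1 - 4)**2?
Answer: -300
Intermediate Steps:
u = 25 (u = (-5)**2 = 25)
u*(-12) = 25*(-12) = -300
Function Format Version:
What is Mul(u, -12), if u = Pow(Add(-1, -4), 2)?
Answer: -300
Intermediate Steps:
u = 25 (u = Pow(-5, 2) = 25)
Mul(u, -12) = Mul(25, -12) = -300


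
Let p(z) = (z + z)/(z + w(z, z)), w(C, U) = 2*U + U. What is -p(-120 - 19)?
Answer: -1/2 ≈ -0.50000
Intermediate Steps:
w(C, U) = 3*U
p(z) = 1/2 (p(z) = (z + z)/(z + 3*z) = (2*z)/((4*z)) = (2*z)*(1/(4*z)) = 1/2)
-p(-120 - 19) = -1*1/2 = -1/2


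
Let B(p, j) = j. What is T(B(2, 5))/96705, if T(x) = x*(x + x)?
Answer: 10/19341 ≈ 0.00051704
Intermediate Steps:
T(x) = 2*x² (T(x) = x*(2*x) = 2*x²)
T(B(2, 5))/96705 = (2*5²)/96705 = (2*25)*(1/96705) = 50*(1/96705) = 10/19341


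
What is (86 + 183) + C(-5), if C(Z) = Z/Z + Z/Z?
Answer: 271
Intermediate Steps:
C(Z) = 2 (C(Z) = 1 + 1 = 2)
(86 + 183) + C(-5) = (86 + 183) + 2 = 269 + 2 = 271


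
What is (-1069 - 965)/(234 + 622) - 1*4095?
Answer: -1753677/428 ≈ -4097.4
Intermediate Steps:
(-1069 - 965)/(234 + 622) - 1*4095 = -2034/856 - 4095 = -2034*1/856 - 4095 = -1017/428 - 4095 = -1753677/428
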